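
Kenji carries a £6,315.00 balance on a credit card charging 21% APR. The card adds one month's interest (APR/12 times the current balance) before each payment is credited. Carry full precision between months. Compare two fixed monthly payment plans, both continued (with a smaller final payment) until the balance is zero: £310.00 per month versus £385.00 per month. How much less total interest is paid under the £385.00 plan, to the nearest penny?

Monthly rate r = 21%/12 = 1.75% = 0.0175.
At £310.00/mo: n = ⌈−ln(1 − rB₀/P)/ln(1+r)⌉ = 26 payments (last £127.60); total interest = total paid − £6,315.00 = £1,562.60.
At £385.00/mo: 20 payments (last £194.20); total interest £1,194.20.
Interest saved = £1,562.60 − £1,194.20 = £368.40.

£368.40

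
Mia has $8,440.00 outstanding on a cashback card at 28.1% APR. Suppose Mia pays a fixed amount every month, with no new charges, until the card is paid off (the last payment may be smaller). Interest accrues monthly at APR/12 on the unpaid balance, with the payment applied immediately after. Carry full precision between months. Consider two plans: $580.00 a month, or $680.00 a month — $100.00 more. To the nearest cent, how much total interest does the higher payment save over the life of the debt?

Monthly rate r = 28.1%/12 = 2.34167% = 0.0234167.
At $580.00/mo: n = ⌈−ln(1 − rB₀/P)/ln(1+r)⌉ = 19 payments (last $0.41); total interest = total paid − $8,440.00 = $2,000.41.
At $680.00/mo: 15 payments (last $569.28); total interest $1,649.28.
Interest saved = $2,000.41 − $1,649.28 = $351.13.

$351.13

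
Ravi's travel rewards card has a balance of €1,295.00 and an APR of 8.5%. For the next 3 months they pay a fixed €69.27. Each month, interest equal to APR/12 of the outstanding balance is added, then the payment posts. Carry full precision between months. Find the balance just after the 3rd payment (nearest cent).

€1,113.43

Monthly rate r = 8.5%/12 = 0.708333% = 0.00708333.
Each month: B ← B·(1+r) − €69.27.
Month 1: interest €9.17; balance after payment €1,234.90.
Month 2: interest €8.75; balance after payment €1,174.38.
Month 3: interest €8.32; balance after payment €1,113.43.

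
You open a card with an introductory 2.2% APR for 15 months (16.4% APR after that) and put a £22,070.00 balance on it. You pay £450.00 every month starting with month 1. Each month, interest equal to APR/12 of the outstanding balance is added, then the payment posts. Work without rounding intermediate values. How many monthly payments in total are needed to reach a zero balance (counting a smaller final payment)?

Promo months 1–15 at r₀ = 2.2%/12 = 0.00183333; months 16+ at r₁ = 16.4%/12 = 0.0136667.
After month 15: iterate B ← B·(1+r₀) − £450.00 for 15 months → £15,847.46.
Then at r₁ with £450.00/mo: n₂ = −ln(1 − r₁·B/P)/ln(1+r₁) ≈ 48.36 → 49 more payments.

64 payments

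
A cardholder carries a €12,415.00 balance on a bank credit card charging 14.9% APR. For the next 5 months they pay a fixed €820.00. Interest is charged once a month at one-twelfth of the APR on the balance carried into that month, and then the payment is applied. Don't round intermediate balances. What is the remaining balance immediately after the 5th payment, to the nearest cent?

Monthly rate r = 14.9%/12 = 1.24167% = 0.0124167.
Each month: B ← B·(1+r) − €820.00.
Month 1: interest €154.15; balance after payment €11,749.15.
Month 2: interest €145.89; balance after payment €11,075.04.
Month 3: interest €137.52; balance after payment €10,392.55.
Month 4: interest €129.04; balance after payment €9,701.59.
Month 5: interest €120.46; balance after payment €9,002.06.

€9,002.06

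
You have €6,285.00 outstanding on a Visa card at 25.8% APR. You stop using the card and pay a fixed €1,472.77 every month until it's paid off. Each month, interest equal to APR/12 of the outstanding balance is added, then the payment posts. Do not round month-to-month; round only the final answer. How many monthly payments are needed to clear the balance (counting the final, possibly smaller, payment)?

Monthly rate r = 25.8%/12 = 2.15% = 0.0215.
Recurrence: B ← B·(1+r) − €1,472.77.
Month 1: interest €135.13; balance after payment €4,947.36.
Month 2: interest €106.37; balance after payment €3,580.96.
Month 3: interest €76.99; balance after payment €2,185.18.
Month 4: interest €46.98; balance after payment €759.39.
Month 5: interest €16.33; balance after payment €0.00.

5 months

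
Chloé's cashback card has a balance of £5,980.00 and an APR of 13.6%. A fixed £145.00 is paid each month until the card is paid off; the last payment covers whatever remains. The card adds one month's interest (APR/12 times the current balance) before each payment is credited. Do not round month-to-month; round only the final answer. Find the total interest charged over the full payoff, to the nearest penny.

Monthly rate r = 13.6%/12 = 1.13333% = 0.0113333.
Payoff takes n = ⌈−ln(1 − rB₀/P)/ln(1+r)⌉ = ⌈55.902⌉ = 56 payments; the last is £130.81.
Total paid = 55·£145.00 + £130.81 = £8,105.81.
Total interest = total paid − principal = £8,105.81 − £5,980.00 = £2,125.81.

£2,125.81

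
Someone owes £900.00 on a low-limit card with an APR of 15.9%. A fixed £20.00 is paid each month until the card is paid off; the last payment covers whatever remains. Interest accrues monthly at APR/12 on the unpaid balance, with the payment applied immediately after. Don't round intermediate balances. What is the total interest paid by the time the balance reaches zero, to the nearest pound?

£478

Monthly rate r = 15.9%/12 = 1.325% = 0.01325.
Payoff takes n = ⌈−ln(1 − rB₀/P)/ln(1+r)⌉ = ⌈68.902⌉ = 69 payments; the last is £18.06.
Total paid = 68·£20.00 + £18.06 = £1,378.06.
Total interest = total paid − principal = £1,378.06 − £900.00 = £478.06.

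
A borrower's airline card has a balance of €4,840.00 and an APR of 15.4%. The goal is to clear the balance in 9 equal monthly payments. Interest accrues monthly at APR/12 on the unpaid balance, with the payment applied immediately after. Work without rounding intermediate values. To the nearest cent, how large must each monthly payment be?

€572.87

Monthly rate r = 15.4%/12 = 1.28333% = 0.0128333.
Level-payment amortization: P = B₀·r / (1 − (1+r)^(−n)) = 4840.00·0.0128333 / (1 − 1.01283^(−9)).
Denominator 1 − (1+r)^(−9) = 0.108424499.
P = 62.1133 / 0.108424499 ≈ 572.87.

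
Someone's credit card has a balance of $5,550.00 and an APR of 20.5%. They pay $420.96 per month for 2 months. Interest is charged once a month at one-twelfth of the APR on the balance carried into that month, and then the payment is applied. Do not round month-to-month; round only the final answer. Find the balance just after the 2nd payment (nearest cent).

Monthly rate r = 20.5%/12 = 1.70833% = 0.0170833.
Each month: B ← B·(1+r) − $420.96.
Month 1: interest $94.81; balance after payment $5,223.85.
Month 2: interest $89.24; balance after payment $4,892.13.

$4,892.13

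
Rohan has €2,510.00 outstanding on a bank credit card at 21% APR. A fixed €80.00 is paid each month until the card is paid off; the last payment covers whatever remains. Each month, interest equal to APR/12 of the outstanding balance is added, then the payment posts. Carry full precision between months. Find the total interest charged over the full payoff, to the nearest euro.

€1,163

Monthly rate r = 21%/12 = 1.75% = 0.0175.
Payoff takes n = ⌈−ln(1 − rB₀/P)/ln(1+r)⌉ = ⌈45.907⌉ = 46 payments; the last is €72.63.
Total paid = 45·€80.00 + €72.63 = €3,672.63.
Total interest = total paid − principal = €3,672.63 − €2,510.00 = €1,162.63.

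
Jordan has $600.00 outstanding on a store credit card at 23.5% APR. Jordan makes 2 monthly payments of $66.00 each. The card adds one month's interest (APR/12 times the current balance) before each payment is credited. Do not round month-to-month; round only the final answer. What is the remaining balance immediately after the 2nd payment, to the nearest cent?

$490.44

Monthly rate r = 23.5%/12 = 1.95833% = 0.0195833.
Each month: B ← B·(1+r) − $66.00.
Month 1: interest $11.75; balance after payment $545.75.
Month 2: interest $10.69; balance after payment $490.44.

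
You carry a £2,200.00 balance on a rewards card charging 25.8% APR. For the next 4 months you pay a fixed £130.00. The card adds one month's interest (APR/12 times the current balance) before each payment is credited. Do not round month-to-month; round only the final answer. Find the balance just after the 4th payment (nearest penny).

£1,858.38

Monthly rate r = 25.8%/12 = 2.15% = 0.0215.
Each month: B ← B·(1+r) − £130.00.
Month 1: interest £47.30; balance after payment £2,117.30.
Month 2: interest £45.52; balance after payment £2,032.82.
Month 3: interest £43.71; balance after payment £1,946.53.
Month 4: interest £41.85; balance after payment £1,858.38.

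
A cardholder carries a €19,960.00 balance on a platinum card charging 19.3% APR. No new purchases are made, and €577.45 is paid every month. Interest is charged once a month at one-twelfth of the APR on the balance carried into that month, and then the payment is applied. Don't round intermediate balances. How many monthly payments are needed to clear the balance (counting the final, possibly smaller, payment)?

Monthly rate r = 19.3%/12 = 1.60833% = 0.0160833.
Recurrence: B ← B·(1+r) − €577.45.
Month 1: interest €321.02; balance after payment €19,703.57.
Month 2: interest €316.90; balance after payment €19,443.02.
Closed form: n = −ln(1 − rB₀/P)/ln(1+r) = −ln(0.44407)/ln(1.01608) ≈ 50.878, so the balance reaches zero during payment 51.

51 months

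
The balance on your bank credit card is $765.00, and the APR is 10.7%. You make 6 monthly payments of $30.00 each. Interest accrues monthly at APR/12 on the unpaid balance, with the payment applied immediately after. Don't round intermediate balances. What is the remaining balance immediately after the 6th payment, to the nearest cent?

Monthly rate r = 10.7%/12 = 0.891667% = 0.00891667.
Each month: B ← B·(1+r) − $30.00.
Month 1: interest $6.82; balance after payment $741.82.
Month 2: interest $6.61; balance after payment $718.44.
Month 3: interest $6.41; balance after payment $694.84.
Month 4: interest $6.20; balance after payment $671.04.
Month 5: interest $5.98; balance after payment $647.02.
Month 6: interest $5.77; balance after payment $622.79.

$622.79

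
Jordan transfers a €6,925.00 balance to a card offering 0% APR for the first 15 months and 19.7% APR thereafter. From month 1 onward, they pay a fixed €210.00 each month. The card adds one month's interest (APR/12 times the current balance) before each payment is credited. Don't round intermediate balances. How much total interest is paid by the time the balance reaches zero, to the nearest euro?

Promo months 1–15 at r₀ = 0%/12 = 0; months 16+ at r₁ = 19.7%/12 = 0.0164167.
After month 15 (no interest yet): B = €6,925.00 − 15·€210.00 = €3,775.00.
Then at r₁ with €210.00/mo: n₂ = −ln(1 − r₁·B/P)/ln(1+r₁) ≈ 21.48 → 22 more payments.
Total paid = 36·€210.00 + €100.52 = €7,660.52; interest = €7,660.52 − €6,925.00 = €735.52.

€736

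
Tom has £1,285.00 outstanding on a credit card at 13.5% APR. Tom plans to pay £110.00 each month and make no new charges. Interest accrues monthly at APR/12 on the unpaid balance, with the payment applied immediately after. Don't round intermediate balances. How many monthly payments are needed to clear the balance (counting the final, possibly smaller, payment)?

Monthly rate r = 13.5%/12 = 1.125% = 0.01125.
Recurrence: B ← B·(1+r) − £110.00.
Month 1: interest £14.46; balance after payment £1,189.46.
Month 2: interest £13.38; balance after payment £1,092.84.
Closed form: n = −ln(1 − rB₀/P)/ln(1+r) = −ln(0.86858)/ln(1.01125) ≈ 12.594, so the balance reaches zero during payment 13.

13 months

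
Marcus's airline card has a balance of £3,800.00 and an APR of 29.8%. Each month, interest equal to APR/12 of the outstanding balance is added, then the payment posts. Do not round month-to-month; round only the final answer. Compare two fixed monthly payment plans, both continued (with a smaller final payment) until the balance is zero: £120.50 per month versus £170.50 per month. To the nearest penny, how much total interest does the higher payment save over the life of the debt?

£1,904.33

Monthly rate r = 29.8%/12 = 2.48333% = 0.0248333.
At £120.50/mo: n = ⌈−ln(1 − rB₀/P)/ln(1+r)⌉ = 63 payments (last £37.54); total interest = total paid − £3,800.00 = £3,708.54.
At £170.50/mo: 33 payments (last £148.21); total interest £1,804.21.
Interest saved = £3,708.54 − £1,804.21 = £1,904.33.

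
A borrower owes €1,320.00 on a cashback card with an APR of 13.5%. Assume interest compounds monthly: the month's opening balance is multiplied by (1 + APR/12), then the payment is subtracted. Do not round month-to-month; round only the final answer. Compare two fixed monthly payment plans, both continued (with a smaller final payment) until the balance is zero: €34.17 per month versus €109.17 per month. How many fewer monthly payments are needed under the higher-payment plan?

Monthly rate r = 13.5%/12 = 1.125% = 0.01125.
At €34.17/mo: n = ⌈−ln(1 − rB₀/P)/ln(1+r)⌉ = 51 payments (last €33.14); total interest = total paid − €1,320.00 = €421.64.
At €109.17/mo: 14 payments (last €7.65); total interest €106.86.
Payments saved = 51 − 14 = 37.

37 fewer payments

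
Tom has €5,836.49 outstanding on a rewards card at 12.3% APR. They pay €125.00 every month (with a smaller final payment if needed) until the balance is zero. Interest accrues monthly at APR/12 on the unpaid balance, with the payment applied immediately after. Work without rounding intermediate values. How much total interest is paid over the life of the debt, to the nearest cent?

€2,145.96

Monthly rate r = 12.3%/12 = 1.025% = 0.01025.
Payoff takes n = ⌈−ln(1 − rB₀/P)/ln(1+r)⌉ = ⌈63.859⌉ = 64 payments; the last is €107.45.
Total paid = 63·€125.00 + €107.45 = €7,982.45.
Total interest = total paid − principal = €7,982.45 − €5,836.49 = €2,145.96.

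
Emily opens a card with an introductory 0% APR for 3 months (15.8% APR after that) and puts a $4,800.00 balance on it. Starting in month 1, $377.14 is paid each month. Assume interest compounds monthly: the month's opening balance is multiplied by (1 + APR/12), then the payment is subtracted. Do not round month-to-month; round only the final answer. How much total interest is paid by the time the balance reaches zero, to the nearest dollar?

$284

Promo months 1–3 at r₀ = 0%/12 = 0; months 4+ at r₁ = 15.8%/12 = 0.0131667.
After month 3 (no interest yet): B = $4,800.00 − 3·$377.14 = $3,668.58.
Then at r₁ with $377.14/mo: n₂ = −ln(1 − r₁·B/P)/ln(1+r₁) ≈ 10.48 → 11 more payments.
Total paid = 13·$377.14 + $180.72 = $5,083.54; interest = $5,083.54 − $4,800.00 = $283.54.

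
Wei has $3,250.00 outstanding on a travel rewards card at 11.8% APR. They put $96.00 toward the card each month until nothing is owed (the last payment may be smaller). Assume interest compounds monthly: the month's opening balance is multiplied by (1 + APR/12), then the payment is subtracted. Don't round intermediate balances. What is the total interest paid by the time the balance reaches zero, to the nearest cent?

Monthly rate r = 11.8%/12 = 0.983333% = 0.00983333.
Payoff takes n = ⌈−ln(1 − rB₀/P)/ln(1+r)⌉ = ⌈41.370⌉ = 42 payments; the last is $35.59.
Total paid = 41·$96.00 + $35.59 = $3,971.59.
Total interest = total paid − principal = $3,971.59 − $3,250.00 = $721.59.

$721.59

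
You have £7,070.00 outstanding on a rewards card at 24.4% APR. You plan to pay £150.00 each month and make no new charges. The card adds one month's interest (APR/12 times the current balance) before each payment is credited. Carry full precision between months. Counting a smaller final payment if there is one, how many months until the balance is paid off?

158 payments

Monthly rate r = 24.4%/12 = 2.03333% = 0.0203333.
Recurrence: B ← B·(1+r) − £150.00.
Month 1: interest £143.76; balance after payment £7,063.76.
Month 2: interest £143.63; balance after payment £7,057.39.
Closed form: n = −ln(1 − rB₀/P)/ln(1+r) = −ln(0.041622)/ln(1.02033) ≈ 157.934, so the balance reaches zero during payment 158.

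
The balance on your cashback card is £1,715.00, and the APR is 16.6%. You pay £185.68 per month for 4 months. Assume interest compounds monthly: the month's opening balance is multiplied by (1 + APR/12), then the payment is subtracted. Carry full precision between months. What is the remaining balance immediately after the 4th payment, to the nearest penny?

£1,053.61

Monthly rate r = 16.6%/12 = 1.38333% = 0.0138333.
Each month: B ← B·(1+r) − £185.68.
Month 1: interest £23.72; balance after payment £1,553.04.
Month 2: interest £21.48; balance after payment £1,388.85.
Month 3: interest £19.21; balance after payment £1,222.38.
Month 4: interest £16.91; balance after payment £1,053.61.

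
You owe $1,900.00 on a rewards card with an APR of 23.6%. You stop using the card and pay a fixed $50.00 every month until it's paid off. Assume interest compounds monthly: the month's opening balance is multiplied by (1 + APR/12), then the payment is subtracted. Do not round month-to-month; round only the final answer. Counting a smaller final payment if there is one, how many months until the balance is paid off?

71 payments

Monthly rate r = 23.6%/12 = 1.96667% = 0.0196667.
Recurrence: B ← B·(1+r) − $50.00.
Month 1: interest $37.37; balance after payment $1,887.37.
Month 2: interest $37.12; balance after payment $1,874.48.
Closed form: n = −ln(1 − rB₀/P)/ln(1+r) = −ln(0.25267)/ln(1.01967) ≈ 70.636, so the balance reaches zero during payment 71.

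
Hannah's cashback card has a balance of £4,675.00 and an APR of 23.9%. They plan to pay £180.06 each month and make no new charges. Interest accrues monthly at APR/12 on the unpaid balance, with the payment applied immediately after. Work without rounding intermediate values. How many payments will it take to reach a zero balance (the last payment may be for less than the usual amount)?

37 months

Monthly rate r = 23.9%/12 = 1.99167% = 0.0199167.
Recurrence: B ← B·(1+r) − £180.06.
Month 1: interest £93.11; balance after payment £4,588.05.
Month 2: interest £91.38; balance after payment £4,499.37.
Closed form: n = −ln(1 − rB₀/P)/ln(1+r) = −ln(0.48289)/ln(1.01992) ≈ 36.913, so the balance reaches zero during payment 37.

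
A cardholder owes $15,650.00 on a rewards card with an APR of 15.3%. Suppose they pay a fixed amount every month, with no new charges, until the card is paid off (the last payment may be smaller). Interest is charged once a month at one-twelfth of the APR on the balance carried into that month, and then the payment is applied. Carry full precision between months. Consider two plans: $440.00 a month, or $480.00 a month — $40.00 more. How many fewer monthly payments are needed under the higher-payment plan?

Monthly rate r = 15.3%/12 = 1.275% = 0.01275.
At $440.00/mo: n = ⌈−ln(1 − rB₀/P)/ln(1+r)⌉ = 48 payments (last $304.43); total interest = total paid − $15,650.00 = $5,334.43.
At $480.00/mo: 43 payments (last $198.93); total interest $4,708.93.
Payments saved = 48 − 43 = 5.

5 fewer payments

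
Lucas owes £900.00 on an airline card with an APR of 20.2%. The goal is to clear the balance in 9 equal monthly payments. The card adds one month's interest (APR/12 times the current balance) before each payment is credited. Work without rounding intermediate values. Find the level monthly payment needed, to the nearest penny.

Monthly rate r = 20.2%/12 = 1.68333% = 0.0168333.
Level-payment amortization: P = B₀·r / (1 − (1+r)^(−n)) = 900.00·0.0168333 / (1 − 1.01683^(−9)).
Denominator 1 − (1+r)^(−9) = 0.139497714.
P = 15.15 / 0.139497714 ≈ 108.60.

£108.60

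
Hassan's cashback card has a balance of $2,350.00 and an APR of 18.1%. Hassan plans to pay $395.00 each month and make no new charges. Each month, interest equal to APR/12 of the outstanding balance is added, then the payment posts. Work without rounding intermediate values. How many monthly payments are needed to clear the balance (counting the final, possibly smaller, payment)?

7 payments

Monthly rate r = 18.1%/12 = 1.50833% = 0.0150833.
Recurrence: B ← B·(1+r) − $395.00.
Month 1: interest $35.45; balance after payment $1,990.45.
Month 2: interest $30.02; balance after payment $1,625.47.
Closed form: n = −ln(1 − rB₀/P)/ln(1+r) = −ln(0.91026)/ln(1.01508) ≈ 6.280, so the balance reaches zero during payment 7.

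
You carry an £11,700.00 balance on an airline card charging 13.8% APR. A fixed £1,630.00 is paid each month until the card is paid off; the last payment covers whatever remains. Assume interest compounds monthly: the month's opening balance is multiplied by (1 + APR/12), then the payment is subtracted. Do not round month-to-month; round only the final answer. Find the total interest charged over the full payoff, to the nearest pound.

£584

Monthly rate r = 13.8%/12 = 1.15% = 0.0115.
Payoff takes n = ⌈−ln(1 − rB₀/P)/ln(1+r)⌉ = ⌈7.535⌉ = 8 payments; the last is £873.63.
Total paid = 7·£1,630.00 + £873.63 = £12,283.63.
Total interest = total paid − principal = £12,283.63 − £11,700.00 = £583.63.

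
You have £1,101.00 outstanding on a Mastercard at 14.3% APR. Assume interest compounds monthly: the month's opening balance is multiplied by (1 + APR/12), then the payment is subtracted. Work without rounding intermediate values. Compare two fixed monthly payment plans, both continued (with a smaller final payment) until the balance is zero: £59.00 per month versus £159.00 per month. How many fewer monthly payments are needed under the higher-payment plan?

Monthly rate r = 14.3%/12 = 1.19167% = 0.0119167.
At £59.00/mo: n = ⌈−ln(1 − rB₀/P)/ln(1+r)⌉ = 22 payments (last £13.72); total interest = total paid − £1,101.00 = £151.72.
At £159.00/mo: 8 payments (last £43.11); total interest £55.11.
Payments saved = 22 − 8 = 14.

14 fewer payments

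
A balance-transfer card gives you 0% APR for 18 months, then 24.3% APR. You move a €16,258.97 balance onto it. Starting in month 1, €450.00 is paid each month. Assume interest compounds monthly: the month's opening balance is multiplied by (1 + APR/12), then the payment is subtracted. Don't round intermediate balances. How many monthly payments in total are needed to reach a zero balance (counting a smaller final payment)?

Promo months 1–18 at r₀ = 0%/12 = 0; months 19+ at r₁ = 24.3%/12 = 0.02025.
After month 18 (no interest yet): B = €16,258.97 − 18·€450.00 = €8,158.97.
Then at r₁ with €450.00/mo: n₂ = −ln(1 − r₁·B/P)/ln(1+r₁) ≈ 22.82 → 23 more payments.

41 payments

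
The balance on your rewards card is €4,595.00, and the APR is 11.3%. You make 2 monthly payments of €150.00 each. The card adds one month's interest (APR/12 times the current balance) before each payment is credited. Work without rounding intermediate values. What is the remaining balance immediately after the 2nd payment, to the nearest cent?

Monthly rate r = 11.3%/12 = 0.941667% = 0.00941667.
Each month: B ← B·(1+r) − €150.00.
Month 1: interest €43.27; balance after payment €4,488.27.
Month 2: interest €42.26; balance after payment €4,380.53.

€4,380.53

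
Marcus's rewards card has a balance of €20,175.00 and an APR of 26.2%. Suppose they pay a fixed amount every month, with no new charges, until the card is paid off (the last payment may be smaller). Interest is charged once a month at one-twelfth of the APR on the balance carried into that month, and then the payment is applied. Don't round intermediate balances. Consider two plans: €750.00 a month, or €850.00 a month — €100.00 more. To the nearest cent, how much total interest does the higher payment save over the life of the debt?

€1,993.24

Monthly rate r = 26.2%/12 = 2.18333% = 0.0218333.
At €750.00/mo: n = ⌈−ln(1 − rB₀/P)/ln(1+r)⌉ = 41 payments (last €734.21); total interest = total paid − €20,175.00 = €10,559.21.
At €850.00/mo: 34 payments (last €690.97); total interest €8,565.97.
Interest saved = €10,559.21 − €8,565.97 = €1,993.24.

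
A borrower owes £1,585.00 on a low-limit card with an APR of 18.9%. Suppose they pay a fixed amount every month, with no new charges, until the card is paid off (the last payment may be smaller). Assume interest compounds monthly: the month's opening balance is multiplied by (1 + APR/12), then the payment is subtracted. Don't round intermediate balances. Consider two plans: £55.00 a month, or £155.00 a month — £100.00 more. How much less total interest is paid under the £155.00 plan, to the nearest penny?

Monthly rate r = 18.9%/12 = 1.575% = 0.01575.
At £55.00/mo: n = ⌈−ln(1 − rB₀/P)/ln(1+r)⌉ = 39 payments (last £39.13); total interest = total paid − £1,585.00 = £544.13.
At £155.00/mo: 12 payments (last £37.04); total interest £157.04.
Interest saved = £544.13 − £157.04 = £387.09.

£387.09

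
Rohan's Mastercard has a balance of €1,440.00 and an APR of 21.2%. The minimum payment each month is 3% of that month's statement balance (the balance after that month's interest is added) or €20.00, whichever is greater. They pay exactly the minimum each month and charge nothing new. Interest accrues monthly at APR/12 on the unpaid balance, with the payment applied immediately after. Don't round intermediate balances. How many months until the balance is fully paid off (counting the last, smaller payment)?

Monthly rate r = 21.2%/12 = 1.76667% = 0.0176667.
While 3% of the post-interest balance exceeds €20.00, each month B ← (B·(1+r))·(1 − 0.03), i.e. B shrinks by the factor (1+r)·0.97 = 0.98714.
This holds for months 1–61. Entering month 62 the balance is €653.70; 3% of the post-interest balance is now below €20.00, so the flat €20.00 minimum applies from here.
From month 62 a fixed €20.00 at rate r clears €653.70 in 50 more payments. Total: 61 + 50 = 111 months.

111 months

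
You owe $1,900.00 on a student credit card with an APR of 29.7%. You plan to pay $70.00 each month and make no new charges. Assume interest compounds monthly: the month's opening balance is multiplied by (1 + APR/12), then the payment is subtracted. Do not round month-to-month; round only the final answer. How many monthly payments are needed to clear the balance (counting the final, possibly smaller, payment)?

46 months

Monthly rate r = 29.7%/12 = 2.475% = 0.02475.
Recurrence: B ← B·(1+r) − $70.00.
Month 1: interest $47.02; balance after payment $1,877.03.
Month 2: interest $46.46; balance after payment $1,853.48.
Closed form: n = −ln(1 − rB₀/P)/ln(1+r) = −ln(0.32821)/ln(1.02475) ≈ 45.568, so the balance reaches zero during payment 46.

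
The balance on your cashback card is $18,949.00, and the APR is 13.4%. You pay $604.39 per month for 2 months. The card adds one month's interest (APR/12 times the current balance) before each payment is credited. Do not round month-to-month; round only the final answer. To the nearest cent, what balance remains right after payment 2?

$18,159.03

Monthly rate r = 13.4%/12 = 1.11667% = 0.0111667.
Each month: B ← B·(1+r) − $604.39.
Month 1: interest $211.60; balance after payment $18,556.21.
Month 2: interest $207.21; balance after payment $18,159.03.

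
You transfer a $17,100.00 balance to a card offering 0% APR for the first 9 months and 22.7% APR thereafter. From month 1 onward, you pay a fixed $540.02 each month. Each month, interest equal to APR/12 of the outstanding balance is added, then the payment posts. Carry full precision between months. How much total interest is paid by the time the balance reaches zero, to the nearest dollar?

Promo months 1–9 at r₀ = 0%/12 = 0; months 10+ at r₁ = 22.7%/12 = 0.0189167.
After month 9 (no interest yet): B = $17,100.00 − 9·$540.02 = $12,239.82.
Then at r₁ with $540.02/mo: n₂ = −ln(1 − r₁·B/P)/ln(1+r₁) ≈ 29.88 → 30 more payments.
Total paid = 38·$540.02 + $475.40 = $20,996.16; interest = $20,996.16 − $17,100.00 = $3,896.16.

$3,896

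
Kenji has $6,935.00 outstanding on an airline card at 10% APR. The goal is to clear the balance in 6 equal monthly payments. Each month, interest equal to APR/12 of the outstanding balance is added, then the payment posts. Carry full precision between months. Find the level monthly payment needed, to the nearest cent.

$1,189.78

Monthly rate r = 10%/12 = 0.833333% = 0.00833333.
Level-payment amortization: P = B₀·r / (1 − (1+r)^(−n)) = 6935.00·0.00833333 / (1 − 1.00833^(−6)).
Denominator 1 − (1+r)^(−6) = 0.0485734764.
P = 57.7917 / 0.0485734764 ≈ 1189.78.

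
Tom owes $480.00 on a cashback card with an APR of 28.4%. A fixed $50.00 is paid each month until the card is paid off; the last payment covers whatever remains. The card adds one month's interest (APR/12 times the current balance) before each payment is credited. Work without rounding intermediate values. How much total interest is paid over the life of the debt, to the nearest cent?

Monthly rate r = 28.4%/12 = 2.36667% = 0.0236667.
Payoff takes n = ⌈−ln(1 − rB₀/P)/ln(1+r)⌉ = ⌈11.019⌉ = 12 payments; the last is $0.94.
Total paid = 11·$50.00 + $0.94 = $550.94.
Total interest = total paid − principal = $550.94 − $480.00 = $70.94.

$70.94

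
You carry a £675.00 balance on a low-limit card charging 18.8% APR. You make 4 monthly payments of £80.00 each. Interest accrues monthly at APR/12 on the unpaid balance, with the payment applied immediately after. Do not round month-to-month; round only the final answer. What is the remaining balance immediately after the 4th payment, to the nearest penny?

Monthly rate r = 18.8%/12 = 1.56667% = 0.0156667.
Each month: B ← B·(1+r) − £80.00.
Month 1: interest £10.57; balance after payment £605.58.
Month 2: interest £9.49; balance after payment £535.06.
Month 3: interest £8.38; balance after payment £463.44.
Month 4: interest £7.26; balance after payment £390.71.

£390.71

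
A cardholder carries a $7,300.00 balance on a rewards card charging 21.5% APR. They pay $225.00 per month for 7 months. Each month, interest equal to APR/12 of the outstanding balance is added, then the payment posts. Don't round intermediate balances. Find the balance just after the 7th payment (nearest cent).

$6,604.02

Monthly rate r = 21.5%/12 = 1.79167% = 0.0179167.
Each month: B ← B·(1+r) − $225.00.
Month 1: interest $130.79; balance after payment $7,205.79.
Month 2: interest $129.10; balance after payment $7,109.90.
Month 3: interest $127.39; balance after payment $7,012.28.
Month 4: interest $125.64; balance after payment $6,912.92.
Month 5: interest $123.86; balance after payment $6,811.77.
Month 6: interest $122.04; balance after payment $6,708.82.
Month 7: interest $120.20; balance after payment $6,604.02.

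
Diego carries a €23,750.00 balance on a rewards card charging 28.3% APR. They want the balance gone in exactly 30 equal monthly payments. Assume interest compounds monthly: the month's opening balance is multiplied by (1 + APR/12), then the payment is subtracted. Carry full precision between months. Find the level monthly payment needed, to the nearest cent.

€1,113.39

Monthly rate r = 28.3%/12 = 2.35833% = 0.0235833.
Level-payment amortization: P = B₀·r / (1 − (1+r)^(−n)) = 23750.00·0.0235833 / (1 − 1.02358^(−30)).
Denominator 1 − (1+r)^(−30) = 0.503060148.
P = 560.104 / 0.503060148 ≈ 1113.39.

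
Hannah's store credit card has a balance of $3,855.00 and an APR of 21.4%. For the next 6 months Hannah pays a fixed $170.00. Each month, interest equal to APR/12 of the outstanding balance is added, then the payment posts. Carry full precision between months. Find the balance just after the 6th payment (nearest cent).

Monthly rate r = 21.4%/12 = 1.78333% = 0.0178333.
Each month: B ← B·(1+r) − $170.00.
Month 1: interest $68.75; balance after payment $3,753.75.
Month 2: interest $66.94; balance after payment $3,650.69.
Month 3: interest $65.10; balance after payment $3,545.79.
Month 4: interest $63.23; balance after payment $3,439.03.
Month 5: interest $61.33; balance after payment $3,330.36.
Month 6: interest $59.39; balance after payment $3,219.75.

$3,219.75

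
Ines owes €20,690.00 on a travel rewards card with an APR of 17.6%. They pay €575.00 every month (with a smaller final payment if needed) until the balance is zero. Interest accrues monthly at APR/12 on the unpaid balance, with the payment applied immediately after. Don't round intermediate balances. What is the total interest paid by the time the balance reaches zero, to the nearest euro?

Monthly rate r = 17.6%/12 = 1.46667% = 0.0146667.
Payoff takes n = ⌈−ln(1 − rB₀/P)/ln(1+r)⌉ = ⌈51.527⌉ = 52 payments; the last is €303.88.
Total paid = 51·€575.00 + €303.88 = €29,628.88.
Total interest = total paid − principal = €29,628.88 − €20,690.00 = €8,938.88.

€8,939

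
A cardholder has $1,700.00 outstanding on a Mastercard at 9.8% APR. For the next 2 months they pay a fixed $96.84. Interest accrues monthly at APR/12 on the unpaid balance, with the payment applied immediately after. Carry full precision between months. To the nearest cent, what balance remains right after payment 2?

Monthly rate r = 9.8%/12 = 0.816667% = 0.00816667.
Each month: B ← B·(1+r) − $96.84.
Month 1: interest $13.88; balance after payment $1,617.04.
Month 2: interest $13.21; balance after payment $1,533.41.

$1,533.41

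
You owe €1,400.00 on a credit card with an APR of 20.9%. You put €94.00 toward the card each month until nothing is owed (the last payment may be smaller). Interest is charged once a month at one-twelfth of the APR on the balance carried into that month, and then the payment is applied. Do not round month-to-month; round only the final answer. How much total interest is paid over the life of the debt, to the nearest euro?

Monthly rate r = 20.9%/12 = 1.74167% = 0.0174167.
Payoff takes n = ⌈−ln(1 − rB₀/P)/ln(1+r)⌉ = ⌈17.391⌉ = 18 payments; the last is €36.97.
Total paid = 17·€94.00 + €36.97 = €1,634.97.
Total interest = total paid − principal = €1,634.97 − €1,400.00 = €234.97.

€235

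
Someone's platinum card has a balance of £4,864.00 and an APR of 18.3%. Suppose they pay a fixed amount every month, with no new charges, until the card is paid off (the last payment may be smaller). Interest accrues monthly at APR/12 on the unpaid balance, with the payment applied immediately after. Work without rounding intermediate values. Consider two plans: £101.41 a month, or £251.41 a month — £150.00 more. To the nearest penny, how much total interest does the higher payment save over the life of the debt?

Monthly rate r = 18.3%/12 = 1.525% = 0.01525.
At £101.41/mo: n = ⌈−ln(1 − rB₀/P)/ln(1+r)⌉ = 87 payments (last £87.90); total interest = total paid − £4,864.00 = £3,945.16.
At £251.41/mo: 24 payments (last £25.28); total interest £943.71.
Interest saved = £3,945.16 − £943.71 = £3,001.45.

£3,001.45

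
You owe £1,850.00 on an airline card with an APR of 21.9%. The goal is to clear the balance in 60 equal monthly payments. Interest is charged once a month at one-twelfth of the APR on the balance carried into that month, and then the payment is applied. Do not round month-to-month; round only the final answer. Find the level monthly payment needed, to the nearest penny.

Monthly rate r = 21.9%/12 = 1.825% = 0.01825.
Level-payment amortization: P = B₀·r / (1 − (1+r)^(−n)) = 1850.00·0.01825 / (1 − 1.01825^(−60)).
Denominator 1 − (1+r)^(−60) = 0.662141481.
P = 33.7625 / 0.662141481 ≈ 50.99.

£50.99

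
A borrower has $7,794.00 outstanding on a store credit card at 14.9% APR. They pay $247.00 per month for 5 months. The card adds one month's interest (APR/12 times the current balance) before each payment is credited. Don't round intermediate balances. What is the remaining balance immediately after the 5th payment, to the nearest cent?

Monthly rate r = 14.9%/12 = 1.24167% = 0.0124167.
Each month: B ← B·(1+r) − $247.00.
Month 1: interest $96.78; balance after payment $7,643.78.
Month 2: interest $94.91; balance after payment $7,491.69.
Month 3: interest $93.02; balance after payment $7,337.71.
Month 4: interest $91.11; balance after payment $7,181.82.
Month 5: interest $89.17; balance after payment $7,023.99.

$7,023.99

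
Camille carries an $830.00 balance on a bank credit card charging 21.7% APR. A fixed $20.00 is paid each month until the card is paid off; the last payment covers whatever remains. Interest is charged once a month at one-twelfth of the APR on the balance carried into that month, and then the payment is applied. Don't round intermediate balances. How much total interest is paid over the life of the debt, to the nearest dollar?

Monthly rate r = 21.7%/12 = 1.80833% = 0.0180833.
Payoff takes n = ⌈−ln(1 − rB₀/P)/ln(1+r)⌉ = ⌈77.455⌉ = 78 payments; the last is $9.14.
Total paid = 77·$20.00 + $9.14 = $1,549.14.
Total interest = total paid − principal = $1,549.14 − $830.00 = $719.14.

$719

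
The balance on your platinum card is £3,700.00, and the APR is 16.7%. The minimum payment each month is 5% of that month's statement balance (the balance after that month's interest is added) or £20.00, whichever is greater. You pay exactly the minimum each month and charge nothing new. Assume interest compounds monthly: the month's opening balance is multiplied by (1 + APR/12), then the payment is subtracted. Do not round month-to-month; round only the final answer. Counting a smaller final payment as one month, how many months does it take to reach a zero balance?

Monthly rate r = 16.7%/12 = 1.39167% = 0.0139167.
While 5% of the post-interest balance exceeds £20.00, each month B ← (B·(1+r))·(1 − 0.05), i.e. B shrinks by the factor (1+r)·0.95 = 0.96322.
This holds for months 1–60. Entering month 61 the balance is £390.62; 5% of the post-interest balance is now below £20.00, so the flat £20.00 minimum applies from here.
From month 61 a fixed £20.00 at rate r clears £390.62 in 23 more payments. Total: 60 + 23 = 83 months.

83 months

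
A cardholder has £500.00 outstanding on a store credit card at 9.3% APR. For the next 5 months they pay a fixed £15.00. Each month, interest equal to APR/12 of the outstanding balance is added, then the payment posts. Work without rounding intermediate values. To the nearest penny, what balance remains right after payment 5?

Monthly rate r = 9.3%/12 = 0.775% = 0.00775.
Each month: B ← B·(1+r) − £15.00.
Month 1: interest £3.88; balance after payment £488.88.
Month 2: interest £3.79; balance after payment £477.66.
Month 3: interest £3.70; balance after payment £466.37.
Month 4: interest £3.61; balance after payment £454.98.
Month 5: interest £3.53; balance after payment £443.51.

£443.51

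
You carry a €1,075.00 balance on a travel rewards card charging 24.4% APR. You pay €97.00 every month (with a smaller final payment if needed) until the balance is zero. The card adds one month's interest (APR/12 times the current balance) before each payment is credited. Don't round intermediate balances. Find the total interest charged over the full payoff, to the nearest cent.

€155.63

Monthly rate r = 24.4%/12 = 2.03333% = 0.0203333.
Payoff takes n = ⌈−ln(1 − rB₀/P)/ln(1+r)⌉ = ⌈12.685⌉ = 13 payments; the last is €66.63.
Total paid = 12·€97.00 + €66.63 = €1,230.63.
Total interest = total paid − principal = €1,230.63 − €1,075.00 = €155.63.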